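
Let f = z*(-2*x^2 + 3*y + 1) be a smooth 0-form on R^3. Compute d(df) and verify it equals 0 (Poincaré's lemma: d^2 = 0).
d(df) = 0

Step 1: df = sum_i (∂f/∂x_i) dx_i = (-4*x*z) dx + (3*z) dy + (-2*x^2 + 3*y + 1) dz.
Step 2: Apply d again. Using the 1-form formula, the coefficient of dx ∧ dy in d(df) is ∂^2 f/∂x ∂y - ∂^2 f/∂y ∂x = (0) - (0) = 0 (equality of mixed partials for smooth f).
Similarly for dx ∧ dz and dy ∧ dz — all coefficients vanish. So d(df) = 0.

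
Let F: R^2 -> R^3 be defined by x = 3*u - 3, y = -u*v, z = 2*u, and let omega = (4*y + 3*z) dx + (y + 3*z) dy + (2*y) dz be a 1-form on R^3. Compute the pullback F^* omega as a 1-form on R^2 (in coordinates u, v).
F^* omega = (u*(v^2 - 22*v + 18)) du + (u^2*(v - 6)) dv

Using F^*(f dg) = (f ∘ F) d(g ∘ F), substitute each coordinate x_i by F_i(u, v) in f_i, and replace dx_i by d F_i = (∂F_i/∂u) du + (∂F_i/∂v) dv.
  For the x component: f_1(F) = 2*u*(3 - 2*v); d F_1 = (3) du + (0) dv
  For the y component: f_2(F) = u*(6 - v); d F_2 = (-v) du + (-u) dv
  For the z component: f_3(F) = -2*u*v; d F_3 = (2) du + (0) dv
Combining and collecting du, dv coefficients:
  coeff of du: u*(v^2 - 22*v + 18)
  coeff of dv: u^2*(v - 6)
F^* omega = (u*(v^2 - 22*v + 18)) du + (u^2*(v - 6)) dv.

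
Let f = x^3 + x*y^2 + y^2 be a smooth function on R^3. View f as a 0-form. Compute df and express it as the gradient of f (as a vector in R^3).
df = (3*x^2 + y^2) dx + (2*y*(x + 1)) dy + (0) dz; grad f = (3*x^2 + y^2, 2*y*(x + 1), 0)

For a 0-form f, d f = (∂f/∂x) dx + (∂f/∂y) dy + (∂f/∂z) dz. The components of the vector representation are exactly the entries of grad f in Cartesian coordinates:
  ∂f/∂x = 3*x^2 + y^2
  ∂f/∂y = 2*y*(x + 1)
  ∂f/∂z = 0.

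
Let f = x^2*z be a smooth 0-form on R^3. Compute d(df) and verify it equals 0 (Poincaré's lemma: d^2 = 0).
d(df) = 0

Step 1: df = sum_i (∂f/∂x_i) dx_i = (2*x*z) dx + (0) dy + (x^2) dz.
Step 2: Apply d again. Using the 1-form formula, the coefficient of dx ∧ dy in d(df) is ∂^2 f/∂x ∂y - ∂^2 f/∂y ∂x = (0) - (0) = 0 (equality of mixed partials for smooth f).
Similarly for dx ∧ dz and dy ∧ dz — all coefficients vanish. So d(df) = 0.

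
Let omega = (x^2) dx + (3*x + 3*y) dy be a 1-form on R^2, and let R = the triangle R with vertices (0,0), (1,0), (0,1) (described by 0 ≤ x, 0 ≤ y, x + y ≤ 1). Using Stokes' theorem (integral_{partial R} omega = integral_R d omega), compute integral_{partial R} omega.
integral_(partial R) omega = 3/2

Stokes: integral_partial_R omega = integral_R d omega with d omega = (∂Q/∂x - ∂P/∂y) dx ∧ dy.
  ∂Q/∂x = 3
  ∂P/∂y = 0
  integrand = ∂Q/∂x - ∂P/∂y = 3.
Integrating over R: integral_0^1 integral_0^{1-x} (3) dy dx = 3/2.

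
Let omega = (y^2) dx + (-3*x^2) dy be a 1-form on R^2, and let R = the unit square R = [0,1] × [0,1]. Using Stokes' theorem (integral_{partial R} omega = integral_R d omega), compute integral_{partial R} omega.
integral_(partial R) omega = -4

Stokes: integral_partial_R omega = integral_R d omega with d omega = (∂Q/∂x - ∂P/∂y) dx ∧ dy.
  ∂Q/∂x = -6*x
  ∂P/∂y = 2*y
  integrand = ∂Q/∂x - ∂P/∂y = -6*x - 2*y.
Integrating over R: integral_0^1 integral_0^1 (-6*x - 2*y) dx dy = -4.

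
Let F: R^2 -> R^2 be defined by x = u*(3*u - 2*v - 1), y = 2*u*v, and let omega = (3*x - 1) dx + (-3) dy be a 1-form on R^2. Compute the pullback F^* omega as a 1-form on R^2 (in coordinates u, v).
F^* omega = (54*u^3 - 54*u^2*v - 27*u^2 + 12*u*v^2 + 12*u*v - 3*u - 4*v + 1) du + (2*u*(-9*u^2 + 6*u*v + 3*u - 2)) dv

Using F^*(f dg) = (f ∘ F) d(g ∘ F), substitute each coordinate x_i by F_i(u, v) in f_i, and replace dx_i by d F_i = (∂F_i/∂u) du + (∂F_i/∂v) dv.
  For the x component: f_1(F) = 9*u^2 - 6*u*v - 3*u - 1; d F_1 = (6*u - 2*v - 1) du + (-2*u) dv
  For the y component: f_2(F) = -3; d F_2 = (2*v) du + (2*u) dv
Combining and collecting du, dv coefficients:
  coeff of du: 54*u^3 - 54*u^2*v - 27*u^2 + 12*u*v^2 + 12*u*v - 3*u - 4*v + 1
  coeff of dv: 2*u*(-9*u^2 + 6*u*v + 3*u - 2)
F^* omega = (54*u^3 - 54*u^2*v - 27*u^2 + 12*u*v^2 + 12*u*v - 3*u - 4*v + 1) du + (2*u*(-9*u^2 + 6*u*v + 3*u - 2)) dv.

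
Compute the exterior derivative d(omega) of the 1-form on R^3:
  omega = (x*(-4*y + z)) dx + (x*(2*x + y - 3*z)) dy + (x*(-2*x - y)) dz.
d(omega) = (8*x + y - 3*z) dx ∧ dy + (-5*x - y) dx ∧ dz + (2*x) dy ∧ dz

For a 1-form omega = sum_i f_i dx_i, the exterior derivative is
  d(omega) = sum_{i < j} (∂f_j/∂x_i - ∂f_i/∂x_j) dx_i ∧ dx_j.
  coefficient of dx ∧ dy: ∂f_2/∂x - ∂f_1/∂y = ∂(x*(2*x + y - 3*z))/∂x - ∂(x*(-4*y + z))/∂y = 8*x + y - 3*z
  coefficient of dx ∧ dz: ∂f_3/∂x - ∂f_1/∂z = ∂(x*(-2*x - y))/∂x - ∂(x*(-4*y + z))/∂z = -5*x - y
  coefficient of dy ∧ dz: ∂f_3/∂y - ∂f_2/∂z = ∂(x*(-2*x - y))/∂y - ∂(x*(2*x + y - 3*z))/∂z = 2*x
Assembling: d(omega) = (8*x + y - 3*z) dx ∧ dy + (-5*x - y) dx ∧ dz + (2*x) dy ∧ dz.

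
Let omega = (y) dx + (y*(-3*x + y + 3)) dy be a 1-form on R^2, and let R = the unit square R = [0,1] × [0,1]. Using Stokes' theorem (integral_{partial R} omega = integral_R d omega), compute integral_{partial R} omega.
integral_(partial R) omega = -5/2

Stokes: integral_partial_R omega = integral_R d omega with d omega = (∂Q/∂x - ∂P/∂y) dx ∧ dy.
  ∂Q/∂x = -3*y
  ∂P/∂y = 1
  integrand = ∂Q/∂x - ∂P/∂y = -3*y - 1.
Integrating over R: integral_0^1 integral_0^1 (-3*y - 1) dx dy = -5/2.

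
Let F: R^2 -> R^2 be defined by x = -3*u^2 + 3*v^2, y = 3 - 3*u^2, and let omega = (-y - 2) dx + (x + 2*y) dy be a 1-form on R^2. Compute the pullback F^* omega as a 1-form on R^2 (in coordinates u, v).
F^* omega = (6*u*(6*u^2 - 3*v^2 - 1)) du + (6*v*(3*u^2 - 5)) dv

Using F^*(f dg) = (f ∘ F) d(g ∘ F), substitute each coordinate x_i by F_i(u, v) in f_i, and replace dx_i by d F_i = (∂F_i/∂u) du + (∂F_i/∂v) dv.
  For the x component: f_1(F) = 3*u^2 - 5; d F_1 = (-6*u) du + (6*v) dv
  For the y component: f_2(F) = -9*u^2 + 3*v^2 + 6; d F_2 = (-6*u) du + (0) dv
Combining and collecting du, dv coefficients:
  coeff of du: 6*u*(6*u^2 - 3*v^2 - 1)
  coeff of dv: 6*v*(3*u^2 - 5)
F^* omega = (6*u*(6*u^2 - 3*v^2 - 1)) du + (6*v*(3*u^2 - 5)) dv.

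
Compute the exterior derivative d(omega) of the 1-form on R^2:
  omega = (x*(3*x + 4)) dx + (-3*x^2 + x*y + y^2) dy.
d(omega) = (-6*x + y) dx ∧ dy

For a 1-form omega = sum_i f_i dx_i, the exterior derivative is
  d(omega) = sum_{i < j} (∂f_j/∂x_i - ∂f_i/∂x_j) dx_i ∧ dx_j.
  coefficient of dx ∧ dy: ∂f_2/∂x - ∂f_1/∂y = ∂(-3*x^2 + x*y + y^2)/∂x - ∂(x*(3*x + 4))/∂y = -6*x + y
Assembling: d(omega) = (-6*x + y) dx ∧ dy.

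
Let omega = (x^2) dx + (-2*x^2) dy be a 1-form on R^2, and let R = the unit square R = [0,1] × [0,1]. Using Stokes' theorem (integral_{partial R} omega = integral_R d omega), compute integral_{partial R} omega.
integral_(partial R) omega = -2

Stokes: integral_partial_R omega = integral_R d omega with d omega = (∂Q/∂x - ∂P/∂y) dx ∧ dy.
  ∂Q/∂x = -4*x
  ∂P/∂y = 0
  integrand = ∂Q/∂x - ∂P/∂y = -4*x.
Integrating over R: integral_0^1 integral_0^1 (-4*x) dx dy = -2.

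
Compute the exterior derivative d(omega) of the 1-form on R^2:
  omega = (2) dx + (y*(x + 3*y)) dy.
d(omega) = (y) dx ∧ dy

For a 1-form omega = sum_i f_i dx_i, the exterior derivative is
  d(omega) = sum_{i < j} (∂f_j/∂x_i - ∂f_i/∂x_j) dx_i ∧ dx_j.
  coefficient of dx ∧ dy: ∂f_2/∂x - ∂f_1/∂y = ∂(y*(x + 3*y))/∂x - ∂(2)/∂y = y
Assembling: d(omega) = (y) dx ∧ dy.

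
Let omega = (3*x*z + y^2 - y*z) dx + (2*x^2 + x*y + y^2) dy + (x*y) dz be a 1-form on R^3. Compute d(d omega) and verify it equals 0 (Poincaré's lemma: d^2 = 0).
d(d omega) = 0

Step 1: d omega = sum_{i<j} (∂f_j/∂x_i - ∂f_i/∂x_j) dx_i ∧ dx_j:
  coeff of dx ∧ dy: 4*x - y + z
  coeff of dx ∧ dz: -3*x + 2*y
  coeff of dy ∧ dz: x
Step 2: Apply d again to each 2-form coefficient. The only possible 3-form in R^3 is dx ∧ dy ∧ dz, with coefficient
  ∂(coeff of dy∧dz)/∂x - ∂(coeff of dx∧dz)/∂y + ∂(coeff of dx∧dy)/∂z
  = ∂/∂x (x) - ∂/∂y (-3*x + 2*y) + ∂/∂z (4*x - y + z).
Each of these terms simplifies to sums of mixed partials that cancel in pairs. The result is 0 (by equality of mixed partials for smooth functions — Schwarz / Clairaut).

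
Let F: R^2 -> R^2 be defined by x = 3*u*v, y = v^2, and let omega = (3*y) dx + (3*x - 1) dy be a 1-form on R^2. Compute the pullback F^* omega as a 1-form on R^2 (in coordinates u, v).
F^* omega = (9*v^3) du + (v*(27*u*v - 2)) dv

Using F^*(f dg) = (f ∘ F) d(g ∘ F), substitute each coordinate x_i by F_i(u, v) in f_i, and replace dx_i by d F_i = (∂F_i/∂u) du + (∂F_i/∂v) dv.
  For the x component: f_1(F) = 3*v^2; d F_1 = (3*v) du + (3*u) dv
  For the y component: f_2(F) = 9*u*v - 1; d F_2 = (0) du + (2*v) dv
Combining and collecting du, dv coefficients:
  coeff of du: 9*v^3
  coeff of dv: v*(27*u*v - 2)
F^* omega = (9*v^3) du + (v*(27*u*v - 2)) dv.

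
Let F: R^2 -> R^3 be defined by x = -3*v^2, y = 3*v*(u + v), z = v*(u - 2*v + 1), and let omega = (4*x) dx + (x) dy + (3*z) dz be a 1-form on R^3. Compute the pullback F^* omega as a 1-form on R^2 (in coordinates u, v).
F^* omega = (3*v^2*(u - 5*v + 1)) du + (3*v*(u^2 - 9*u*v + 2*u + 26*v^2 - 6*v + 1)) dv

Using F^*(f dg) = (f ∘ F) d(g ∘ F), substitute each coordinate x_i by F_i(u, v) in f_i, and replace dx_i by d F_i = (∂F_i/∂u) du + (∂F_i/∂v) dv.
  For the x component: f_1(F) = -12*v^2; d F_1 = (0) du + (-6*v) dv
  For the y component: f_2(F) = -3*v^2; d F_2 = (3*v) du + (3*u + 6*v) dv
  For the z component: f_3(F) = 3*v*(u - 2*v + 1); d F_3 = (v) du + (u - 4*v + 1) dv
Combining and collecting du, dv coefficients:
  coeff of du: 3*v^2*(u - 5*v + 1)
  coeff of dv: 3*v*(u^2 - 9*u*v + 2*u + 26*v^2 - 6*v + 1)
F^* omega = (3*v^2*(u - 5*v + 1)) du + (3*v*(u^2 - 9*u*v + 2*u + 26*v^2 - 6*v + 1)) dv.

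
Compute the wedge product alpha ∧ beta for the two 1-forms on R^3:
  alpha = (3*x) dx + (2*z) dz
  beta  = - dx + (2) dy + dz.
alpha ∧ beta = (6*x) dx ∧ dy + (3*x + 2*z) dx ∧ dz + (-4*z) dy ∧ dz

Distribute the wedge, using dx_i ∧ dx_j = -dx_j ∧ dx_i and dx_i ∧ dx_i = 0. For each pair (i, j) with i < j, the coefficient of dx_i ∧ dx_j in alpha ∧ beta is (alpha_i * beta_j - alpha_j * beta_i). Collecting: alpha ∧ beta = (6*x) dx ∧ dy + (3*x + 2*z) dx ∧ dz + (-4*z) dy ∧ dz.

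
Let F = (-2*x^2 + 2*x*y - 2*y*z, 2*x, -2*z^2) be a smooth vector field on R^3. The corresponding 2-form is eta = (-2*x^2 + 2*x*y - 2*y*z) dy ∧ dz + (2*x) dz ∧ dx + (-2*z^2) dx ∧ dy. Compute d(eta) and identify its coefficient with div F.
d(eta) = (-4*x + 2*y - 4*z) dx ∧ dy ∧ dz; div F = -4*x + 2*y - 4*z

For a 2-form in R^3 of the form above, applying d gives a 3-form with coefficient ∂P/∂x + ∂Q/∂y + ∂R/∂z:
  ∂P/∂x = -4*x + 2*y
  ∂Q/∂y = 0
  ∂R/∂z = -4*z
Sum = -4*x + 2*y - 4*z, which is exactly div F.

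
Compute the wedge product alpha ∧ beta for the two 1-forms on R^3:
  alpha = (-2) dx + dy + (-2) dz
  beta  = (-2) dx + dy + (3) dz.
alpha ∧ beta = (-10) dx ∧ dz + (5) dy ∧ dz

Distribute the wedge, using dx_i ∧ dx_j = -dx_j ∧ dx_i and dx_i ∧ dx_i = 0. For each pair (i, j) with i < j, the coefficient of dx_i ∧ dx_j in alpha ∧ beta is (alpha_i * beta_j - alpha_j * beta_i). Collecting: alpha ∧ beta = (-10) dx ∧ dz + (5) dy ∧ dz.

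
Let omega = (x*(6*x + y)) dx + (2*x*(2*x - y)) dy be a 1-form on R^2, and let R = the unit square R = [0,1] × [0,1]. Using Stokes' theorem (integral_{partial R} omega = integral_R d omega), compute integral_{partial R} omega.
integral_(partial R) omega = 5/2

Stokes: integral_partial_R omega = integral_R d omega with d omega = (∂Q/∂x - ∂P/∂y) dx ∧ dy.
  ∂Q/∂x = 8*x - 2*y
  ∂P/∂y = x
  integrand = ∂Q/∂x - ∂P/∂y = 7*x - 2*y.
Integrating over R: integral_0^1 integral_0^1 (7*x - 2*y) dx dy = 5/2.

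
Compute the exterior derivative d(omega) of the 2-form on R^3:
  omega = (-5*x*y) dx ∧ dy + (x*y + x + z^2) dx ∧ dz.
d(omega) = (-x) dx ∧ dy ∧ dz

For a 2-form omega = sum_{i<j} g_{ij} dx_i ∧ dx_j, the exterior derivative is
  d(omega) = sum_{i<j} d(g_{ij}) ∧ dx_i ∧ dx_j = sum_{i<j, k} (∂g_{ij}/∂x_k) dx_k ∧ dx_i ∧ dx_j.
Expand each term, using dx_k ∧ dx_i ∧ dx_j = sgn(permutation) dx_{(a)} ∧ dx_{(b)} ∧ dx_{(c)} with (a < b < c) sorted:
  d(x*y + x + z^2) includes (∂/∂y)(x*y + x + z^2) dy = (x) dy, which multiplied by dx ∧ dz gives (-x) dx ∧ dy ∧ dz
Collecting like 3-forms: d(omega) = (-x) dx ∧ dy ∧ dz.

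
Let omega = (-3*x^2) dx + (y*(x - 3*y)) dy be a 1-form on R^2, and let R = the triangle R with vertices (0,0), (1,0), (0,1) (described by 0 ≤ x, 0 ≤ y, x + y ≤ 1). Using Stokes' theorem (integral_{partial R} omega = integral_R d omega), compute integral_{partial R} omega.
integral_(partial R) omega = 1/6

Stokes: integral_partial_R omega = integral_R d omega with d omega = (∂Q/∂x - ∂P/∂y) dx ∧ dy.
  ∂Q/∂x = y
  ∂P/∂y = 0
  integrand = ∂Q/∂x - ∂P/∂y = y.
Integrating over R: integral_0^1 integral_0^{1-x} (y) dy dx = 1/6.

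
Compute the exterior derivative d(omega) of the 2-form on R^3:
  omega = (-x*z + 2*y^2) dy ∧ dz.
d(omega) = (-z) dx ∧ dy ∧ dz

For a 2-form omega = sum_{i<j} g_{ij} dx_i ∧ dx_j, the exterior derivative is
  d(omega) = sum_{i<j} d(g_{ij}) ∧ dx_i ∧ dx_j = sum_{i<j, k} (∂g_{ij}/∂x_k) dx_k ∧ dx_i ∧ dx_j.
Expand each term, using dx_k ∧ dx_i ∧ dx_j = sgn(permutation) dx_{(a)} ∧ dx_{(b)} ∧ dx_{(c)} with (a < b < c) sorted:
  d(-x*z + 2*y^2) includes (∂/∂x)(-x*z + 2*y^2) dx = (-z) dx, which multiplied by dy ∧ dz gives (-z) dx ∧ dy ∧ dz
Collecting like 3-forms: d(omega) = (-z) dx ∧ dy ∧ dz.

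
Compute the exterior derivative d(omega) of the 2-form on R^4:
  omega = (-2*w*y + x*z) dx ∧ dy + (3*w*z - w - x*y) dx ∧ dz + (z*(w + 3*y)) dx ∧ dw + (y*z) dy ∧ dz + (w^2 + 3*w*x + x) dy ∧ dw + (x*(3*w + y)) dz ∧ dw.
d(omega) = (2*x) dx ∧ dy ∧ dz + (3*w - 2*y - 3*z + 1) dx ∧ dy ∧ dw + (2*w - 2*y + 3*z - 1) dx ∧ dz ∧ dw + (x) dy ∧ dz ∧ dw

For a 2-form omega = sum_{i<j} g_{ij} dx_i ∧ dx_j, the exterior derivative is
  d(omega) = sum_{i<j} d(g_{ij}) ∧ dx_i ∧ dx_j = sum_{i<j, k} (∂g_{ij}/∂x_k) dx_k ∧ dx_i ∧ dx_j.
Expand each term, using dx_k ∧ dx_i ∧ dx_j = sgn(permutation) dx_{(a)} ∧ dx_{(b)} ∧ dx_{(c)} with (a < b < c) sorted:
  d(-2*w*y + x*z) includes (∂/∂z)(-2*w*y + x*z) dz = (x) dz, which multiplied by dx ∧ dy gives (x) dx ∧ dy ∧ dz
  d(-2*w*y + x*z) includes (∂/∂w)(-2*w*y + x*z) dw = (-2*y) dw, which multiplied by dx ∧ dy gives (-2*y) dx ∧ dy ∧ dw
  d(3*w*z - w - x*y) includes (∂/∂y)(3*w*z - w - x*y) dy = (-x) dy, which multiplied by dx ∧ dz gives (x) dx ∧ dy ∧ dz
  d(3*w*z - w - x*y) includes (∂/∂w)(3*w*z - w - x*y) dw = (3*z - 1) dw, which multiplied by dx ∧ dz gives (3*z - 1) dx ∧ dz ∧ dw
  d(z*(w + 3*y)) includes (∂/∂y)(z*(w + 3*y)) dy = (3*z) dy, which multiplied by dx ∧ dw gives (-3*z) dx ∧ dy ∧ dw
  d(z*(w + 3*y)) includes (∂/∂z)(z*(w + 3*y)) dz = (w + 3*y) dz, which multiplied by dx ∧ dw gives (-w - 3*y) dx ∧ dz ∧ dw
  d(w^2 + 3*w*x + x) includes (∂/∂x)(w^2 + 3*w*x + x) dx = (3*w + 1) dx, which multiplied by dy ∧ dw gives (3*w + 1) dx ∧ dy ∧ dw
  d(x*(3*w + y)) includes (∂/∂x)(x*(3*w + y)) dx = (3*w + y) dx, which multiplied by dz ∧ dw gives (3*w + y) dx ∧ dz ∧ dw
  d(x*(3*w + y)) includes (∂/∂y)(x*(3*w + y)) dy = (x) dy, which multiplied by dz ∧ dw gives (x) dy ∧ dz ∧ dw
Collecting like 3-forms: d(omega) = (2*x) dx ∧ dy ∧ dz + (3*w - 2*y - 3*z + 1) dx ∧ dy ∧ dw + (2*w - 2*y + 3*z - 1) dx ∧ dz ∧ dw + (x) dy ∧ dz ∧ dw.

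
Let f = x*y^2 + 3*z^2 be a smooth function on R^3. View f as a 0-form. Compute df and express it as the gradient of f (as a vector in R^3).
df = (y^2) dx + (2*x*y) dy + (6*z) dz; grad f = (y^2, 2*x*y, 6*z)

For a 0-form f, d f = (∂f/∂x) dx + (∂f/∂y) dy + (∂f/∂z) dz. The components of the vector representation are exactly the entries of grad f in Cartesian coordinates:
  ∂f/∂x = y^2
  ∂f/∂y = 2*x*y
  ∂f/∂z = 6*z.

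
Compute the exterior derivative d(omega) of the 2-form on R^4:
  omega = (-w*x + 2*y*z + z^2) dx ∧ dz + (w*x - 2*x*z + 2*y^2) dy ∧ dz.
d(omega) = (w - 4*z) dx ∧ dy ∧ dz + (-x) dx ∧ dz ∧ dw + (x) dy ∧ dz ∧ dw

For a 2-form omega = sum_{i<j} g_{ij} dx_i ∧ dx_j, the exterior derivative is
  d(omega) = sum_{i<j} d(g_{ij}) ∧ dx_i ∧ dx_j = sum_{i<j, k} (∂g_{ij}/∂x_k) dx_k ∧ dx_i ∧ dx_j.
Expand each term, using dx_k ∧ dx_i ∧ dx_j = sgn(permutation) dx_{(a)} ∧ dx_{(b)} ∧ dx_{(c)} with (a < b < c) sorted:
  d(-w*x + 2*y*z + z^2) includes (∂/∂y)(-w*x + 2*y*z + z^2) dy = (2*z) dy, which multiplied by dx ∧ dz gives (-2*z) dx ∧ dy ∧ dz
  d(-w*x + 2*y*z + z^2) includes (∂/∂w)(-w*x + 2*y*z + z^2) dw = (-x) dw, which multiplied by dx ∧ dz gives (-x) dx ∧ dz ∧ dw
  d(w*x - 2*x*z + 2*y^2) includes (∂/∂x)(w*x - 2*x*z + 2*y^2) dx = (w - 2*z) dx, which multiplied by dy ∧ dz gives (w - 2*z) dx ∧ dy ∧ dz
  d(w*x - 2*x*z + 2*y^2) includes (∂/∂w)(w*x - 2*x*z + 2*y^2) dw = (x) dw, which multiplied by dy ∧ dz gives (x) dy ∧ dz ∧ dw
Collecting like 3-forms: d(omega) = (w - 4*z) dx ∧ dy ∧ dz + (-x) dx ∧ dz ∧ dw + (x) dy ∧ dz ∧ dw.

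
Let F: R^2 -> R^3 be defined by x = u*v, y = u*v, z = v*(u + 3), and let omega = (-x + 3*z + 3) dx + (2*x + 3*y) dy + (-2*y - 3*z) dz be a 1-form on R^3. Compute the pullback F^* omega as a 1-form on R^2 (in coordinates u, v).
F^* omega = (v*(2*u*v + 3)) du + (2*u^2*v - 15*u*v + 3*u - 27*v) dv

Using F^*(f dg) = (f ∘ F) d(g ∘ F), substitute each coordinate x_i by F_i(u, v) in f_i, and replace dx_i by d F_i = (∂F_i/∂u) du + (∂F_i/∂v) dv.
  For the x component: f_1(F) = 2*u*v + 9*v + 3; d F_1 = (v) du + (u) dv
  For the y component: f_2(F) = 5*u*v; d F_2 = (v) du + (u) dv
  For the z component: f_3(F) = v*(-5*u - 9); d F_3 = (v) du + (u + 3) dv
Combining and collecting du, dv coefficients:
  coeff of du: v*(2*u*v + 3)
  coeff of dv: 2*u^2*v - 15*u*v + 3*u - 27*v
F^* omega = (v*(2*u*v + 3)) du + (2*u^2*v - 15*u*v + 3*u - 27*v) dv.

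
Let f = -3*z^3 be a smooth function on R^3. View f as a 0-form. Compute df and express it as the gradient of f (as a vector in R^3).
df = (0) dx + (0) dy + (-9*z^2) dz; grad f = (0, 0, -9*z^2)

For a 0-form f, d f = (∂f/∂x) dx + (∂f/∂y) dy + (∂f/∂z) dz. The components of the vector representation are exactly the entries of grad f in Cartesian coordinates:
  ∂f/∂x = 0
  ∂f/∂y = 0
  ∂f/∂z = -9*z^2.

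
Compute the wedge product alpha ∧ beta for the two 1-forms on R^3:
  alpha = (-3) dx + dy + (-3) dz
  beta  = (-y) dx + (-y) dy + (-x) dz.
alpha ∧ beta = (4*y) dx ∧ dy + (3*x - 3*y) dx ∧ dz + (-x - 3*y) dy ∧ dz

Distribute the wedge, using dx_i ∧ dx_j = -dx_j ∧ dx_i and dx_i ∧ dx_i = 0. For each pair (i, j) with i < j, the coefficient of dx_i ∧ dx_j in alpha ∧ beta is (alpha_i * beta_j - alpha_j * beta_i). Collecting: alpha ∧ beta = (4*y) dx ∧ dy + (3*x - 3*y) dx ∧ dz + (-x - 3*y) dy ∧ dz.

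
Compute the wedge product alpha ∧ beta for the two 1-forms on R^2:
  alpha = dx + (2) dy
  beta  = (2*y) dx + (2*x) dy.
alpha ∧ beta = (2*x - 4*y) dx ∧ dy

Distribute the wedge, using dx_i ∧ dx_j = -dx_j ∧ dx_i and dx_i ∧ dx_i = 0. For each pair (i, j) with i < j, the coefficient of dx_i ∧ dx_j in alpha ∧ beta is (alpha_i * beta_j - alpha_j * beta_i). Collecting: alpha ∧ beta = (2*x - 4*y) dx ∧ dy.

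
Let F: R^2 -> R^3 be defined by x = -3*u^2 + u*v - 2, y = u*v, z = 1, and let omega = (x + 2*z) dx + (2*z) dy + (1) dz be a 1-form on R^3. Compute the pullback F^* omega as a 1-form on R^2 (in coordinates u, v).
F^* omega = (18*u^3 - 9*u^2*v + u*v^2 + 2*v) du + (u*(-3*u^2 + u*v + 2)) dv

Using F^*(f dg) = (f ∘ F) d(g ∘ F), substitute each coordinate x_i by F_i(u, v) in f_i, and replace dx_i by d F_i = (∂F_i/∂u) du + (∂F_i/∂v) dv.
  For the x component: f_1(F) = u*(-3*u + v); d F_1 = (-6*u + v) du + (u) dv
  For the y component: f_2(F) = 2; d F_2 = (v) du + (u) dv
  For the z component: f_3(F) = 1; d F_3 = (0) du + (0) dv
Combining and collecting du, dv coefficients:
  coeff of du: 18*u^3 - 9*u^2*v + u*v^2 + 2*v
  coeff of dv: u*(-3*u^2 + u*v + 2)
F^* omega = (18*u^3 - 9*u^2*v + u*v^2 + 2*v) du + (u*(-3*u^2 + u*v + 2)) dv.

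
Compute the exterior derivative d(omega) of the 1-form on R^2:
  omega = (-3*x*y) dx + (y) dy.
d(omega) = (3*x) dx ∧ dy

For a 1-form omega = sum_i f_i dx_i, the exterior derivative is
  d(omega) = sum_{i < j} (∂f_j/∂x_i - ∂f_i/∂x_j) dx_i ∧ dx_j.
  coefficient of dx ∧ dy: ∂f_2/∂x - ∂f_1/∂y = ∂(y)/∂x - ∂(-3*x*y)/∂y = 3*x
Assembling: d(omega) = (3*x) dx ∧ dy.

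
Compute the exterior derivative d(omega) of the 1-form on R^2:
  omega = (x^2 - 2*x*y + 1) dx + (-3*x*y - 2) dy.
d(omega) = (2*x - 3*y) dx ∧ dy

For a 1-form omega = sum_i f_i dx_i, the exterior derivative is
  d(omega) = sum_{i < j} (∂f_j/∂x_i - ∂f_i/∂x_j) dx_i ∧ dx_j.
  coefficient of dx ∧ dy: ∂f_2/∂x - ∂f_1/∂y = ∂(-3*x*y - 2)/∂x - ∂(x^2 - 2*x*y + 1)/∂y = 2*x - 3*y
Assembling: d(omega) = (2*x - 3*y) dx ∧ dy.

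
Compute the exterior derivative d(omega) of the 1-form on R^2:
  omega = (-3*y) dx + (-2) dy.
d(omega) = (3) dx ∧ dy

For a 1-form omega = sum_i f_i dx_i, the exterior derivative is
  d(omega) = sum_{i < j} (∂f_j/∂x_i - ∂f_i/∂x_j) dx_i ∧ dx_j.
  coefficient of dx ∧ dy: ∂f_2/∂x - ∂f_1/∂y = ∂(-2)/∂x - ∂(-3*y)/∂y = 3
Assembling: d(omega) = (3) dx ∧ dy.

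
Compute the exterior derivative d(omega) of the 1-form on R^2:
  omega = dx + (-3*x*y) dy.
d(omega) = (-3*y) dx ∧ dy

For a 1-form omega = sum_i f_i dx_i, the exterior derivative is
  d(omega) = sum_{i < j} (∂f_j/∂x_i - ∂f_i/∂x_j) dx_i ∧ dx_j.
  coefficient of dx ∧ dy: ∂f_2/∂x - ∂f_1/∂y = ∂(-3*x*y)/∂x - ∂(1)/∂y = -3*y
Assembling: d(omega) = (-3*y) dx ∧ dy.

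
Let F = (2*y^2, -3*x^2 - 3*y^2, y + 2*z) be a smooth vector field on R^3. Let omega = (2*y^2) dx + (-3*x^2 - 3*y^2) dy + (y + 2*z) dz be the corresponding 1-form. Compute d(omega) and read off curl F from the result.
d(omega) = (1) dy ∧ dz + (0) dz ∧ dx + (-6*x - 4*y) dx ∧ dy; curl F = (1, 0, -6*x - 4*y)

d omega = sum_{i<j} (∂f_j/∂x_i - ∂f_i/∂x_j) dx_i ∧ dx_j. Under the identification (dy ∧ dz, dz ∧ dx, dx ∧ dy) ↔ (e_x, e_y, e_z), the coefficients are exactly the components of curl F. Compute:
  ∂R/∂y - ∂Q/∂z = (1) - (0) = 1
  ∂P/∂z - ∂R/∂x = (0) - (0) = 0
  ∂Q/∂x - ∂P/∂y = (-6*x) - (4*y) = -6*x - 4*y.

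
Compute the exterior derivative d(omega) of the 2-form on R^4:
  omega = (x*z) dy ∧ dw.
d(omega) = (z) dx ∧ dy ∧ dw + (-x) dy ∧ dz ∧ dw

For a 2-form omega = sum_{i<j} g_{ij} dx_i ∧ dx_j, the exterior derivative is
  d(omega) = sum_{i<j} d(g_{ij}) ∧ dx_i ∧ dx_j = sum_{i<j, k} (∂g_{ij}/∂x_k) dx_k ∧ dx_i ∧ dx_j.
Expand each term, using dx_k ∧ dx_i ∧ dx_j = sgn(permutation) dx_{(a)} ∧ dx_{(b)} ∧ dx_{(c)} with (a < b < c) sorted:
  d(x*z) includes (∂/∂x)(x*z) dx = (z) dx, which multiplied by dy ∧ dw gives (z) dx ∧ dy ∧ dw
  d(x*z) includes (∂/∂z)(x*z) dz = (x) dz, which multiplied by dy ∧ dw gives (-x) dy ∧ dz ∧ dw
Collecting like 3-forms: d(omega) = (z) dx ∧ dy ∧ dw + (-x) dy ∧ dz ∧ dw.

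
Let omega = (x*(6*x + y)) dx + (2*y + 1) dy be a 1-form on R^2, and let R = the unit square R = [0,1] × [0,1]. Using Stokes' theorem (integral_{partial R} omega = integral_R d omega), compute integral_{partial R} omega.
integral_(partial R) omega = -1/2

Stokes: integral_partial_R omega = integral_R d omega with d omega = (∂Q/∂x - ∂P/∂y) dx ∧ dy.
  ∂Q/∂x = 0
  ∂P/∂y = x
  integrand = ∂Q/∂x - ∂P/∂y = -x.
Integrating over R: integral_0^1 integral_0^1 (-x) dx dy = -1/2.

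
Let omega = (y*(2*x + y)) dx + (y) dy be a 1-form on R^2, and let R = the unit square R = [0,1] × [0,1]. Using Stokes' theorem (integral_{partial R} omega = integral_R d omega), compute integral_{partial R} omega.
integral_(partial R) omega = -2

Stokes: integral_partial_R omega = integral_R d omega with d omega = (∂Q/∂x - ∂P/∂y) dx ∧ dy.
  ∂Q/∂x = 0
  ∂P/∂y = 2*x + 2*y
  integrand = ∂Q/∂x - ∂P/∂y = -2*x - 2*y.
Integrating over R: integral_0^1 integral_0^1 (-2*x - 2*y) dx dy = -2.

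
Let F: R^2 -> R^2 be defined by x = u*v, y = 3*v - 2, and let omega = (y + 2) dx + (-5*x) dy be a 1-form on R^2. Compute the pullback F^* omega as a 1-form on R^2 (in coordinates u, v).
F^* omega = (3*v^2) du + (-12*u*v) dv

Using F^*(f dg) = (f ∘ F) d(g ∘ F), substitute each coordinate x_i by F_i(u, v) in f_i, and replace dx_i by d F_i = (∂F_i/∂u) du + (∂F_i/∂v) dv.
  For the x component: f_1(F) = 3*v; d F_1 = (v) du + (u) dv
  For the y component: f_2(F) = -5*u*v; d F_2 = (0) du + (3) dv
Combining and collecting du, dv coefficients:
  coeff of du: 3*v^2
  coeff of dv: -12*u*v
F^* omega = (3*v^2) du + (-12*u*v) dv.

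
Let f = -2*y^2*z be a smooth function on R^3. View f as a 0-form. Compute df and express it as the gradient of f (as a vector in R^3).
df = (0) dx + (-4*y*z) dy + (-2*y^2) dz; grad f = (0, -4*y*z, -2*y^2)

For a 0-form f, d f = (∂f/∂x) dx + (∂f/∂y) dy + (∂f/∂z) dz. The components of the vector representation are exactly the entries of grad f in Cartesian coordinates:
  ∂f/∂x = 0
  ∂f/∂y = -4*y*z
  ∂f/∂z = -2*y^2.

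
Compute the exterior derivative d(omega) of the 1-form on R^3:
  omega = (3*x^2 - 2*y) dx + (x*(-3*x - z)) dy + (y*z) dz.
d(omega) = (-6*x - z + 2) dx ∧ dy + (x + z) dy ∧ dz

For a 1-form omega = sum_i f_i dx_i, the exterior derivative is
  d(omega) = sum_{i < j} (∂f_j/∂x_i - ∂f_i/∂x_j) dx_i ∧ dx_j.
  coefficient of dx ∧ dy: ∂f_2/∂x - ∂f_1/∂y = ∂(x*(-3*x - z))/∂x - ∂(3*x^2 - 2*y)/∂y = -6*x - z + 2
  coefficient of dy ∧ dz: ∂f_3/∂y - ∂f_2/∂z = ∂(y*z)/∂y - ∂(x*(-3*x - z))/∂z = x + z
Assembling: d(omega) = (-6*x - z + 2) dx ∧ dy + (x + z) dy ∧ dz.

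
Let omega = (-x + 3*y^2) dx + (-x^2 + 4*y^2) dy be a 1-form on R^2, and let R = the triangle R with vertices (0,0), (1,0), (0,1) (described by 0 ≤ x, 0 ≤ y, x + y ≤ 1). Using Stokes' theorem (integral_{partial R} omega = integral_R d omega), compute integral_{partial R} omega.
integral_(partial R) omega = -4/3

Stokes: integral_partial_R omega = integral_R d omega with d omega = (∂Q/∂x - ∂P/∂y) dx ∧ dy.
  ∂Q/∂x = -2*x
  ∂P/∂y = 6*y
  integrand = ∂Q/∂x - ∂P/∂y = -2*x - 6*y.
Integrating over R: integral_0^1 integral_0^{1-x} (-2*x - 6*y) dy dx = -4/3.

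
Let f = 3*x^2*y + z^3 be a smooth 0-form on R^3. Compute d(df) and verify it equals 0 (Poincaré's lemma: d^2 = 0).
d(df) = 0

Step 1: df = sum_i (∂f/∂x_i) dx_i = (6*x*y) dx + (3*x^2) dy + (3*z^2) dz.
Step 2: Apply d again. Using the 1-form formula, the coefficient of dx ∧ dy in d(df) is ∂^2 f/∂x ∂y - ∂^2 f/∂y ∂x = (6*x) - (6*x) = 0 (equality of mixed partials for smooth f).
Similarly for dx ∧ dz and dy ∧ dz — all coefficients vanish. So d(df) = 0.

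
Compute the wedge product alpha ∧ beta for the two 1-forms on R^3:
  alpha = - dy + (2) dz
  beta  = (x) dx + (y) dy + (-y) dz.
alpha ∧ beta = (x) dx ∧ dy + (-y) dy ∧ dz + (-2*x) dx ∧ dz

Distribute the wedge, using dx_i ∧ dx_j = -dx_j ∧ dx_i and dx_i ∧ dx_i = 0. For each pair (i, j) with i < j, the coefficient of dx_i ∧ dx_j in alpha ∧ beta is (alpha_i * beta_j - alpha_j * beta_i). Collecting: alpha ∧ beta = (x) dx ∧ dy + (-y) dy ∧ dz + (-2*x) dx ∧ dz.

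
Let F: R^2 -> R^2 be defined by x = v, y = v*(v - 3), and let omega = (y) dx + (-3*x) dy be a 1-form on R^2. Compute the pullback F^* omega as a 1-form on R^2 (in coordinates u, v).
F^* omega = (v*(6 - 5*v)) dv

Using F^*(f dg) = (f ∘ F) d(g ∘ F), substitute each coordinate x_i by F_i(u, v) in f_i, and replace dx_i by d F_i = (∂F_i/∂u) du + (∂F_i/∂v) dv.
  For the x component: f_1(F) = v*(v - 3); d F_1 = (0) du + (1) dv
  For the y component: f_2(F) = -3*v; d F_2 = (0) du + (2*v - 3) dv
Combining and collecting du, dv coefficients:
  coeff of du: 0
  coeff of dv: v*(6 - 5*v)
F^* omega = (v*(6 - 5*v)) dv.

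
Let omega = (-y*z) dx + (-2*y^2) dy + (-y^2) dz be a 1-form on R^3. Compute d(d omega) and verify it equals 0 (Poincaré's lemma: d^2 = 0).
d(d omega) = 0

Step 1: d omega = sum_{i<j} (∂f_j/∂x_i - ∂f_i/∂x_j) dx_i ∧ dx_j:
  coeff of dx ∧ dy: z
  coeff of dx ∧ dz: y
  coeff of dy ∧ dz: -2*y
Step 2: Apply d again to each 2-form coefficient. The only possible 3-form in R^3 is dx ∧ dy ∧ dz, with coefficient
  ∂(coeff of dy∧dz)/∂x - ∂(coeff of dx∧dz)/∂y + ∂(coeff of dx∧dy)/∂z
  = ∂/∂x (-2*y) - ∂/∂y (y) + ∂/∂z (z).
Each of these terms simplifies to sums of mixed partials that cancel in pairs. The result is 0 (by equality of mixed partials for smooth functions — Schwarz / Clairaut).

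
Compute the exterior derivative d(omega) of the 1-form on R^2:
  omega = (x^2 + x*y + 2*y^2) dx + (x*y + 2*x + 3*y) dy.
d(omega) = (-x - 3*y + 2) dx ∧ dy

For a 1-form omega = sum_i f_i dx_i, the exterior derivative is
  d(omega) = sum_{i < j} (∂f_j/∂x_i - ∂f_i/∂x_j) dx_i ∧ dx_j.
  coefficient of dx ∧ dy: ∂f_2/∂x - ∂f_1/∂y = ∂(x*y + 2*x + 3*y)/∂x - ∂(x^2 + x*y + 2*y^2)/∂y = -x - 3*y + 2
Assembling: d(omega) = (-x - 3*y + 2) dx ∧ dy.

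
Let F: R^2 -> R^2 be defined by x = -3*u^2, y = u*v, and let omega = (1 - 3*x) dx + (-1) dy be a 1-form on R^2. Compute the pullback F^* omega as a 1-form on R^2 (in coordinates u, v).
F^* omega = (-54*u^3 - 6*u - v) du + (-u) dv

Using F^*(f dg) = (f ∘ F) d(g ∘ F), substitute each coordinate x_i by F_i(u, v) in f_i, and replace dx_i by d F_i = (∂F_i/∂u) du + (∂F_i/∂v) dv.
  For the x component: f_1(F) = 9*u^2 + 1; d F_1 = (-6*u) du + (0) dv
  For the y component: f_2(F) = -1; d F_2 = (v) du + (u) dv
Combining and collecting du, dv coefficients:
  coeff of du: -54*u^3 - 6*u - v
  coeff of dv: -u
F^* omega = (-54*u^3 - 6*u - v) du + (-u) dv.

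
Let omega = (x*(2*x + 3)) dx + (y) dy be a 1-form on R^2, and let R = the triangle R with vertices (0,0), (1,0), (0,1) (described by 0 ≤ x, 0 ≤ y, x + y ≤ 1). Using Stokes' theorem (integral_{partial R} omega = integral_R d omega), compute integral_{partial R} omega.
integral_(partial R) omega = 0

Stokes: integral_partial_R omega = integral_R d omega with d omega = (∂Q/∂x - ∂P/∂y) dx ∧ dy.
  ∂Q/∂x = 0
  ∂P/∂y = 0
  integrand = ∂Q/∂x - ∂P/∂y = 0.
Integrating over R: integral_0^1 integral_0^{1-x} (0) dy dx = 0.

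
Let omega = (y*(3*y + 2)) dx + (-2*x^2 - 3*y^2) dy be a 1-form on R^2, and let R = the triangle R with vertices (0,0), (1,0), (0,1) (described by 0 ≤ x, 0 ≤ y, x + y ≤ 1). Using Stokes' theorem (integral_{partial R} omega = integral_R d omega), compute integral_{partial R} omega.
integral_(partial R) omega = -8/3

Stokes: integral_partial_R omega = integral_R d omega with d omega = (∂Q/∂x - ∂P/∂y) dx ∧ dy.
  ∂Q/∂x = -4*x
  ∂P/∂y = 6*y + 2
  integrand = ∂Q/∂x - ∂P/∂y = -4*x - 6*y - 2.
Integrating over R: integral_0^1 integral_0^{1-x} (-4*x - 6*y - 2) dy dx = -8/3.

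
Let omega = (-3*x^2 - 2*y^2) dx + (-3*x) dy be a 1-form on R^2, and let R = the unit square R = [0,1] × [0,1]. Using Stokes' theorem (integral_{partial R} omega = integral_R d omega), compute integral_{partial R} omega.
integral_(partial R) omega = -1

Stokes: integral_partial_R omega = integral_R d omega with d omega = (∂Q/∂x - ∂P/∂y) dx ∧ dy.
  ∂Q/∂x = -3
  ∂P/∂y = -4*y
  integrand = ∂Q/∂x - ∂P/∂y = 4*y - 3.
Integrating over R: integral_0^1 integral_0^1 (4*y - 3) dx dy = -1.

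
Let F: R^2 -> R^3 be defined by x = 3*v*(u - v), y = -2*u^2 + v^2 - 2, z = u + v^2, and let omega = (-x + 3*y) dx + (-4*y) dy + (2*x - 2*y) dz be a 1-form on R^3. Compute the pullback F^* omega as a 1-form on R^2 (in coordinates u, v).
F^* omega = (-32*u^3 - 18*u^2*v + 4*u^2 + 7*u*v^2 + 6*u*v - 32*u + 18*v^3 - 8*v^2 - 18*v + 4) du + (-18*u^3 + 51*u^2*v + 48*u*v^2 - 18*u - 60*v^3 + 60*v) dv

Using F^*(f dg) = (f ∘ F) d(g ∘ F), substitute each coordinate x_i by F_i(u, v) in f_i, and replace dx_i by d F_i = (∂F_i/∂u) du + (∂F_i/∂v) dv.
  For the x component: f_1(F) = -6*u^2 - 3*u*v + 6*v^2 - 6; d F_1 = (3*v) du + (3*u - 6*v) dv
  For the y component: f_2(F) = 8*u^2 - 4*v^2 + 8; d F_2 = (-4*u) du + (2*v) dv
  For the z component: f_3(F) = 4*u^2 + 6*u*v - 8*v^2 + 4; d F_3 = (1) du + (2*v) dv
Combining and collecting du, dv coefficients:
  coeff of du: -32*u^3 - 18*u^2*v + 4*u^2 + 7*u*v^2 + 6*u*v - 32*u + 18*v^3 - 8*v^2 - 18*v + 4
  coeff of dv: -18*u^3 + 51*u^2*v + 48*u*v^2 - 18*u - 60*v^3 + 60*v
F^* omega = (-32*u^3 - 18*u^2*v + 4*u^2 + 7*u*v^2 + 6*u*v - 32*u + 18*v^3 - 8*v^2 - 18*v + 4) du + (-18*u^3 + 51*u^2*v + 48*u*v^2 - 18*u - 60*v^3 + 60*v) dv.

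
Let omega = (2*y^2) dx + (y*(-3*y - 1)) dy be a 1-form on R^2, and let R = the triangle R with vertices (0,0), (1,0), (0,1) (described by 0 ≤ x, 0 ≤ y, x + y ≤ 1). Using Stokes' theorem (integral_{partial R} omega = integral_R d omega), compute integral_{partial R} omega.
integral_(partial R) omega = -2/3

Stokes: integral_partial_R omega = integral_R d omega with d omega = (∂Q/∂x - ∂P/∂y) dx ∧ dy.
  ∂Q/∂x = 0
  ∂P/∂y = 4*y
  integrand = ∂Q/∂x - ∂P/∂y = -4*y.
Integrating over R: integral_0^1 integral_0^{1-x} (-4*y) dy dx = -2/3.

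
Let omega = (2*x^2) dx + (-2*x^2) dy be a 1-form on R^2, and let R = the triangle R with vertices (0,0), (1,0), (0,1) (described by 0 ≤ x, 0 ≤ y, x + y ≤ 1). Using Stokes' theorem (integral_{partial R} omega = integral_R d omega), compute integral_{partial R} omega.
integral_(partial R) omega = -2/3

Stokes: integral_partial_R omega = integral_R d omega with d omega = (∂Q/∂x - ∂P/∂y) dx ∧ dy.
  ∂Q/∂x = -4*x
  ∂P/∂y = 0
  integrand = ∂Q/∂x - ∂P/∂y = -4*x.
Integrating over R: integral_0^1 integral_0^{1-x} (-4*x) dy dx = -2/3.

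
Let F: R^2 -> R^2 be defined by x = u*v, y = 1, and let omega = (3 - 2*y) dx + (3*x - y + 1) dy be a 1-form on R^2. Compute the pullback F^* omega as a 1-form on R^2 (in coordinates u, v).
F^* omega = (v) du + (u) dv

Using F^*(f dg) = (f ∘ F) d(g ∘ F), substitute each coordinate x_i by F_i(u, v) in f_i, and replace dx_i by d F_i = (∂F_i/∂u) du + (∂F_i/∂v) dv.
  For the x component: f_1(F) = 1; d F_1 = (v) du + (u) dv
  For the y component: f_2(F) = 3*u*v; d F_2 = (0) du + (0) dv
Combining and collecting du, dv coefficients:
  coeff of du: v
  coeff of dv: u
F^* omega = (v) du + (u) dv.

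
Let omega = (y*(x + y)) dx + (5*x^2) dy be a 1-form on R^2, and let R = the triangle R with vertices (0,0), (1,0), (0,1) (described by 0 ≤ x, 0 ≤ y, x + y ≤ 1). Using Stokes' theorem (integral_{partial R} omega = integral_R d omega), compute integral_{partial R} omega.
integral_(partial R) omega = 7/6

Stokes: integral_partial_R omega = integral_R d omega with d omega = (∂Q/∂x - ∂P/∂y) dx ∧ dy.
  ∂Q/∂x = 10*x
  ∂P/∂y = x + 2*y
  integrand = ∂Q/∂x - ∂P/∂y = 9*x - 2*y.
Integrating over R: integral_0^1 integral_0^{1-x} (9*x - 2*y) dy dx = 7/6.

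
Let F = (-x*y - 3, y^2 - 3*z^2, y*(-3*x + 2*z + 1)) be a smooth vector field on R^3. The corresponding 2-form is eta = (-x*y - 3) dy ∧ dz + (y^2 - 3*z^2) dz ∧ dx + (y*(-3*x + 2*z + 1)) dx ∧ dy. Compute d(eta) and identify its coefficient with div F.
d(eta) = (3*y) dx ∧ dy ∧ dz; div F = 3*y

For a 2-form in R^3 of the form above, applying d gives a 3-form with coefficient ∂P/∂x + ∂Q/∂y + ∂R/∂z:
  ∂P/∂x = -y
  ∂Q/∂y = 2*y
  ∂R/∂z = 2*y
Sum = 3*y, which is exactly div F.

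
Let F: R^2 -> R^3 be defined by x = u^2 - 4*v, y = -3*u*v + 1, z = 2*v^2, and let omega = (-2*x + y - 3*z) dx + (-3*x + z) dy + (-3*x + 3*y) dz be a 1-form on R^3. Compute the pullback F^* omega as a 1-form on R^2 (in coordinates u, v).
F^* omega = (-4*u^3 + 3*u^2*v - 12*u*v^2 + 16*u*v + 2*u - 6*v^3 - 36*v^2) du + (9*u^3 - 12*u^2*v + 8*u^2 - 42*u*v^2 - 24*u*v + 72*v^2 - 20*v - 4) dv

Using F^*(f dg) = (f ∘ F) d(g ∘ F), substitute each coordinate x_i by F_i(u, v) in f_i, and replace dx_i by d F_i = (∂F_i/∂u) du + (∂F_i/∂v) dv.
  For the x component: f_1(F) = -2*u^2 - 3*u*v - 6*v^2 + 8*v + 1; d F_1 = (2*u) du + (-4) dv
  For the y component: f_2(F) = -3*u^2 + 2*v^2 + 12*v; d F_2 = (-3*v) du + (-3*u) dv
  For the z component: f_3(F) = -3*u^2 - 9*u*v + 12*v + 3; d F_3 = (0) du + (4*v) dv
Combining and collecting du, dv coefficients:
  coeff of du: -4*u^3 + 3*u^2*v - 12*u*v^2 + 16*u*v + 2*u - 6*v^3 - 36*v^2
  coeff of dv: 9*u^3 - 12*u^2*v + 8*u^2 - 42*u*v^2 - 24*u*v + 72*v^2 - 20*v - 4
F^* omega = (-4*u^3 + 3*u^2*v - 12*u*v^2 + 16*u*v + 2*u - 6*v^3 - 36*v^2) du + (9*u^3 - 12*u^2*v + 8*u^2 - 42*u*v^2 - 24*u*v + 72*v^2 - 20*v - 4) dv.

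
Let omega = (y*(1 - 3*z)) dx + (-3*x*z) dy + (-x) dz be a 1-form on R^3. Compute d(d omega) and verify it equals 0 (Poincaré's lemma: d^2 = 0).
d(d omega) = 0

Step 1: d omega = sum_{i<j} (∂f_j/∂x_i - ∂f_i/∂x_j) dx_i ∧ dx_j:
  coeff of dx ∧ dy: -1
  coeff of dx ∧ dz: 3*y - 1
  coeff of dy ∧ dz: 3*x
Step 2: Apply d again to each 2-form coefficient. The only possible 3-form in R^3 is dx ∧ dy ∧ dz, with coefficient
  ∂(coeff of dy∧dz)/∂x - ∂(coeff of dx∧dz)/∂y + ∂(coeff of dx∧dy)/∂z
  = ∂/∂x (3*x) - ∂/∂y (3*y - 1) + ∂/∂z (-1).
Each of these terms simplifies to sums of mixed partials that cancel in pairs. The result is 0 (by equality of mixed partials for smooth functions — Schwarz / Clairaut).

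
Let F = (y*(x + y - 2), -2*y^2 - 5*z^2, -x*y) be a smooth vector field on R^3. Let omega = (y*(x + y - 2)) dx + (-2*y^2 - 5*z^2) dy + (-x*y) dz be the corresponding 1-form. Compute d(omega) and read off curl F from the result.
d(omega) = (-x + 10*z) dy ∧ dz + (y) dz ∧ dx + (-x - 2*y + 2) dx ∧ dy; curl F = (-x + 10*z, y, -x - 2*y + 2)

d omega = sum_{i<j} (∂f_j/∂x_i - ∂f_i/∂x_j) dx_i ∧ dx_j. Under the identification (dy ∧ dz, dz ∧ dx, dx ∧ dy) ↔ (e_x, e_y, e_z), the coefficients are exactly the components of curl F. Compute:
  ∂R/∂y - ∂Q/∂z = (-x) - (-10*z) = -x + 10*z
  ∂P/∂z - ∂R/∂x = (0) - (-y) = y
  ∂Q/∂x - ∂P/∂y = (0) - (x + 2*y - 2) = -x - 2*y + 2.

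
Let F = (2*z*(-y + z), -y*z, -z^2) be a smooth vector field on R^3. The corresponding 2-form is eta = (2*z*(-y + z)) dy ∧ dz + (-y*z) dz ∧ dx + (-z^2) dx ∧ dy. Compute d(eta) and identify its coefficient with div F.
d(eta) = (-3*z) dx ∧ dy ∧ dz; div F = -3*z

For a 2-form in R^3 of the form above, applying d gives a 3-form with coefficient ∂P/∂x + ∂Q/∂y + ∂R/∂z:
  ∂P/∂x = 0
  ∂Q/∂y = -z
  ∂R/∂z = -2*z
Sum = -3*z, which is exactly div F.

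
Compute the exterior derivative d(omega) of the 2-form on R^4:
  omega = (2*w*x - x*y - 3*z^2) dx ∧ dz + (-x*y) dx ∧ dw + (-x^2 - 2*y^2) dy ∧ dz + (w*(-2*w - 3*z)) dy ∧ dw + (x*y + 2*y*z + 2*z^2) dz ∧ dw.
d(omega) = (-x) dx ∧ dy ∧ dz + (2*x + y) dx ∧ dz ∧ dw + (x) dx ∧ dy ∧ dw + (3*w + x + 2*z) dy ∧ dz ∧ dw

For a 2-form omega = sum_{i<j} g_{ij} dx_i ∧ dx_j, the exterior derivative is
  d(omega) = sum_{i<j} d(g_{ij}) ∧ dx_i ∧ dx_j = sum_{i<j, k} (∂g_{ij}/∂x_k) dx_k ∧ dx_i ∧ dx_j.
Expand each term, using dx_k ∧ dx_i ∧ dx_j = sgn(permutation) dx_{(a)} ∧ dx_{(b)} ∧ dx_{(c)} with (a < b < c) sorted:
  d(2*w*x - x*y - 3*z^2) includes (∂/∂y)(2*w*x - x*y - 3*z^2) dy = (-x) dy, which multiplied by dx ∧ dz gives (x) dx ∧ dy ∧ dz
  d(2*w*x - x*y - 3*z^2) includes (∂/∂w)(2*w*x - x*y - 3*z^2) dw = (2*x) dw, which multiplied by dx ∧ dz gives (2*x) dx ∧ dz ∧ dw
  d(-x*y) includes (∂/∂y)(-x*y) dy = (-x) dy, which multiplied by dx ∧ dw gives (x) dx ∧ dy ∧ dw
  d(-x^2 - 2*y^2) includes (∂/∂x)(-x^2 - 2*y^2) dx = (-2*x) dx, which multiplied by dy ∧ dz gives (-2*x) dx ∧ dy ∧ dz
  d(w*(-2*w - 3*z)) includes (∂/∂z)(w*(-2*w - 3*z)) dz = (-3*w) dz, which multiplied by dy ∧ dw gives (3*w) dy ∧ dz ∧ dw
  d(x*y + 2*y*z + 2*z^2) includes (∂/∂x)(x*y + 2*y*z + 2*z^2) dx = (y) dx, which multiplied by dz ∧ dw gives (y) dx ∧ dz ∧ dw
  d(x*y + 2*y*z + 2*z^2) includes (∂/∂y)(x*y + 2*y*z + 2*z^2) dy = (x + 2*z) dy, which multiplied by dz ∧ dw gives (x + 2*z) dy ∧ dz ∧ dw
Collecting like 3-forms: d(omega) = (-x) dx ∧ dy ∧ dz + (2*x + y) dx ∧ dz ∧ dw + (x) dx ∧ dy ∧ dw + (3*w + x + 2*z) dy ∧ dz ∧ dw.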